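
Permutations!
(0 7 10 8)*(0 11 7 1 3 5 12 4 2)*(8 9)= (0 1 3 5 12 4 2)(7 10 9 8 11)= [1, 3, 0, 5, 2, 12, 6, 10, 11, 8, 9, 7, 4]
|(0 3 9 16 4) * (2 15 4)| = 7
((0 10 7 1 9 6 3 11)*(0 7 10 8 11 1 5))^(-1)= (0 5 7 11 8)(1 3 6 9)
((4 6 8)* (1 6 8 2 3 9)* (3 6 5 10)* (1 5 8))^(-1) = ((1 8 4)(2 6)(3 9 5 10))^(-1) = (1 4 8)(2 6)(3 10 5 9)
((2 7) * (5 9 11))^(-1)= ((2 7)(5 9 11))^(-1)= (2 7)(5 11 9)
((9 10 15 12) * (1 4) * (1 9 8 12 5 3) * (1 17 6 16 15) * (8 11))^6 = (17)(1 9)(4 10)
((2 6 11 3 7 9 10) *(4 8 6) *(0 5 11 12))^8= (0 4 7)(2 3 12)(5 8 9)(6 10 11)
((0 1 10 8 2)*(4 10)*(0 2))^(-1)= ((0 1 4 10 8))^(-1)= (0 8 10 4 1)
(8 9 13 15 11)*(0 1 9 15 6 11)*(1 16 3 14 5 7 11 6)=(0 16 3 14 5 7 11 8 15)(1 9 13)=[16, 9, 2, 14, 4, 7, 6, 11, 15, 13, 10, 8, 12, 1, 5, 0, 3]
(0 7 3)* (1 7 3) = (0 3)(1 7) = [3, 7, 2, 0, 4, 5, 6, 1]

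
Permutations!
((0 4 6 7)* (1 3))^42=(0 6)(4 7)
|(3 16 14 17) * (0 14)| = 5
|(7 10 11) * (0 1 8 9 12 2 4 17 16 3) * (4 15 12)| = 24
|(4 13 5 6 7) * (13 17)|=6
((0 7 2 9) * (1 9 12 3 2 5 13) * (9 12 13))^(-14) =(0 5)(1 12 3 2 13)(7 9)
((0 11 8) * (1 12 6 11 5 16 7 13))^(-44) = ((0 5 16 7 13 1 12 6 11 8))^(-44) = (0 12 16 11 13)(1 5 6 7 8)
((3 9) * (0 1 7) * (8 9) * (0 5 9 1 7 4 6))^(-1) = (0 6 4 1 8 3 9 5 7)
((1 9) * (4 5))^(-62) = ((1 9)(4 5))^(-62) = (9)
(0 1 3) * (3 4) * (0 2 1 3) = (0 3 2 1 4) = [3, 4, 1, 2, 0]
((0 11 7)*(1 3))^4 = (0 11 7)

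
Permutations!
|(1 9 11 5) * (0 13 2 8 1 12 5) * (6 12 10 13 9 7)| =|(0 9 11)(1 7 6 12 5 10 13 2 8)| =9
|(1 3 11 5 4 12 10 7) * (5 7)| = 4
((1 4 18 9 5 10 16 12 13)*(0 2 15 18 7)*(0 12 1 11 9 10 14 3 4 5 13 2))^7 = (1 2 14 18 4 16 12 5 15 3 10 7)(9 13 11)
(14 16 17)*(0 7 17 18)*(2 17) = (0 7 2 17 14 16 18) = [7, 1, 17, 3, 4, 5, 6, 2, 8, 9, 10, 11, 12, 13, 16, 15, 18, 14, 0]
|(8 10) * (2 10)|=3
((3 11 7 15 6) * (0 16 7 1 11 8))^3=((0 16 7 15 6 3 8)(1 11))^3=(0 15 8 7 3 16 6)(1 11)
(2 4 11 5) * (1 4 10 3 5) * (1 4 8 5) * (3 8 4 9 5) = (1 4 11 9 5 2 10 8 3) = [0, 4, 10, 1, 11, 2, 6, 7, 3, 5, 8, 9]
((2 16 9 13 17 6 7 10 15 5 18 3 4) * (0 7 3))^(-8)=((0 7 10 15 5 18)(2 16 9 13 17 6 3 4))^(-8)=(0 5 10)(7 18 15)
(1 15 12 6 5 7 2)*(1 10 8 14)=[0, 15, 10, 3, 4, 7, 5, 2, 14, 9, 8, 11, 6, 13, 1, 12]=(1 15 12 6 5 7 2 10 8 14)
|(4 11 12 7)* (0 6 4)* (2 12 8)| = 8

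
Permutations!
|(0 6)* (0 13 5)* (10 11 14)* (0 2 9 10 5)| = |(0 6 13)(2 9 10 11 14 5)| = 6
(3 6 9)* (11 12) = (3 6 9)(11 12) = [0, 1, 2, 6, 4, 5, 9, 7, 8, 3, 10, 12, 11]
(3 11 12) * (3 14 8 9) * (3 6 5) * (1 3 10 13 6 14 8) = (1 3 11 12 8 9 14)(5 10 13 6) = [0, 3, 2, 11, 4, 10, 5, 7, 9, 14, 13, 12, 8, 6, 1]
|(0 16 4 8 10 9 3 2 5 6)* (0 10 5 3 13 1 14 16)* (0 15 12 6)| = |(0 15 12 6 10 9 13 1 14 16 4 8 5)(2 3)| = 26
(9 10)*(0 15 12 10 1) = [15, 0, 2, 3, 4, 5, 6, 7, 8, 1, 9, 11, 10, 13, 14, 12] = (0 15 12 10 9 1)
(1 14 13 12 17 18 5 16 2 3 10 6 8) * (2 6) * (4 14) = (1 4 14 13 12 17 18 5 16 6 8)(2 3 10) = [0, 4, 3, 10, 14, 16, 8, 7, 1, 9, 2, 11, 17, 12, 13, 15, 6, 18, 5]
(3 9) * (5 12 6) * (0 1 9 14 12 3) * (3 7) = (0 1 9)(3 14 12 6 5 7) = [1, 9, 2, 14, 4, 7, 5, 3, 8, 0, 10, 11, 6, 13, 12]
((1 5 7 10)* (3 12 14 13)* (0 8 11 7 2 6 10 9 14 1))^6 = ((0 8 11 7 9 14 13 3 12 1 5 2 6 10))^6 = (0 13 6 9 5 11 12)(1 8 3 10 14 2 7)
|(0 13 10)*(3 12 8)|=3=|(0 13 10)(3 12 8)|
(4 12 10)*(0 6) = [6, 1, 2, 3, 12, 5, 0, 7, 8, 9, 4, 11, 10] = (0 6)(4 12 10)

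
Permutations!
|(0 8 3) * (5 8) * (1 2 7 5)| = |(0 1 2 7 5 8 3)| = 7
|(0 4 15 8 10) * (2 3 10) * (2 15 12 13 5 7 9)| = 10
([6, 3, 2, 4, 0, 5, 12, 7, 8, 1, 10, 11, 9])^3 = (0 9 4 12 3 6 1)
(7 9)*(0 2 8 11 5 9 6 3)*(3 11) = (0 2 8 3)(5 9 7 6 11) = [2, 1, 8, 0, 4, 9, 11, 6, 3, 7, 10, 5]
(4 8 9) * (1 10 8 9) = (1 10 8)(4 9) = [0, 10, 2, 3, 9, 5, 6, 7, 1, 4, 8]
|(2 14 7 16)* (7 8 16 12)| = |(2 14 8 16)(7 12)| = 4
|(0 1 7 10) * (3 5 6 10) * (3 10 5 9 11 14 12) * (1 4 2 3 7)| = 10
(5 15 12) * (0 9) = [9, 1, 2, 3, 4, 15, 6, 7, 8, 0, 10, 11, 5, 13, 14, 12] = (0 9)(5 15 12)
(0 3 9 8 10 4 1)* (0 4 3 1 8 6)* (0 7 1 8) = (0 8 10 3 9 6 7 1 4) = [8, 4, 2, 9, 0, 5, 7, 1, 10, 6, 3]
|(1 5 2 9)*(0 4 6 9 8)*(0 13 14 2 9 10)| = 12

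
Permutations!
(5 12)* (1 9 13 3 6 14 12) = [0, 9, 2, 6, 4, 1, 14, 7, 8, 13, 10, 11, 5, 3, 12] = (1 9 13 3 6 14 12 5)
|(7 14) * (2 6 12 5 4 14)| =7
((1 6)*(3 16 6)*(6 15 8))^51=((1 3 16 15 8 6))^51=(1 15)(3 8)(6 16)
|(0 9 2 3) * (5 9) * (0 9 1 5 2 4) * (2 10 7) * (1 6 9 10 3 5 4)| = 10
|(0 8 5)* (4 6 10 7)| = 12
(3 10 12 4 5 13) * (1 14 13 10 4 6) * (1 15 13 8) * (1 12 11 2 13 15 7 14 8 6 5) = (15)(1 8 12 5 10 11 2 13 3 4)(6 7 14) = [0, 8, 13, 4, 1, 10, 7, 14, 12, 9, 11, 2, 5, 3, 6, 15]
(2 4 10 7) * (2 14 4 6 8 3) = (2 6 8 3)(4 10 7 14) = [0, 1, 6, 2, 10, 5, 8, 14, 3, 9, 7, 11, 12, 13, 4]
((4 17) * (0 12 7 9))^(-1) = (0 9 7 12)(4 17)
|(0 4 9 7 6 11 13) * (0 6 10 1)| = 6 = |(0 4 9 7 10 1)(6 11 13)|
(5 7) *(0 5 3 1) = (0 5 7 3 1) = [5, 0, 2, 1, 4, 7, 6, 3]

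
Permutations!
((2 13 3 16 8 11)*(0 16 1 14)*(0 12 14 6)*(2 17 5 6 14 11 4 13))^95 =(0 13 12 6 4 14 5 8 1 17 16 3 11)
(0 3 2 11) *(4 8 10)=(0 3 2 11)(4 8 10)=[3, 1, 11, 2, 8, 5, 6, 7, 10, 9, 4, 0]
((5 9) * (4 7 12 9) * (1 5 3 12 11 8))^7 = (1 5 4 7 11 8)(3 12 9)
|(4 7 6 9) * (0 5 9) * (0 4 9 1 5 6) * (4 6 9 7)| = |(0 9 7)(1 5)| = 6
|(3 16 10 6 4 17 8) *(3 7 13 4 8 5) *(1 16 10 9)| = 9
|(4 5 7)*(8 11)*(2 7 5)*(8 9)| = |(2 7 4)(8 11 9)| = 3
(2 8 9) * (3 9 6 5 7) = (2 8 6 5 7 3 9) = [0, 1, 8, 9, 4, 7, 5, 3, 6, 2]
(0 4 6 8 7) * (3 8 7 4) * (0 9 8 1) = (0 3 1)(4 6 7 9 8) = [3, 0, 2, 1, 6, 5, 7, 9, 4, 8]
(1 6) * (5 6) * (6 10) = (1 5 10 6) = [0, 5, 2, 3, 4, 10, 1, 7, 8, 9, 6]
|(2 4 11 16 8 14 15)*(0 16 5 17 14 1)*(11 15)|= |(0 16 8 1)(2 4 15)(5 17 14 11)|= 12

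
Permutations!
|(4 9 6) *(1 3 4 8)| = |(1 3 4 9 6 8)| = 6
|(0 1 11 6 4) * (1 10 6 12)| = |(0 10 6 4)(1 11 12)| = 12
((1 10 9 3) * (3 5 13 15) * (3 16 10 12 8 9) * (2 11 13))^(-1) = ((1 12 8 9 5 2 11 13 15 16 10 3))^(-1) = (1 3 10 16 15 13 11 2 5 9 8 12)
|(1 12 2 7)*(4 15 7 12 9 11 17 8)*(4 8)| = |(1 9 11 17 4 15 7)(2 12)| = 14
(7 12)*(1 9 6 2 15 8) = (1 9 6 2 15 8)(7 12) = [0, 9, 15, 3, 4, 5, 2, 12, 1, 6, 10, 11, 7, 13, 14, 8]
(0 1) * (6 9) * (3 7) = [1, 0, 2, 7, 4, 5, 9, 3, 8, 6] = (0 1)(3 7)(6 9)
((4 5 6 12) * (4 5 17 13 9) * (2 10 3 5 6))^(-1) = (2 5 3 10)(4 9 13 17)(6 12)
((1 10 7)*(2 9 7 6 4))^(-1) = (1 7 9 2 4 6 10) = ((1 10 6 4 2 9 7))^(-1)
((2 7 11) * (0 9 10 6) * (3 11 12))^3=((0 9 10 6)(2 7 12 3 11))^3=(0 6 10 9)(2 3 7 11 12)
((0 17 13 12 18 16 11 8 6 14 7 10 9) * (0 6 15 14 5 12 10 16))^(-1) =((0 17 13 10 9 6 5 12 18)(7 16 11 8 15 14))^(-1) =(0 18 12 5 6 9 10 13 17)(7 14 15 8 11 16)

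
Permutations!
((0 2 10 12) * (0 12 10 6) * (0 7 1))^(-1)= (12)(0 1 7 6 2)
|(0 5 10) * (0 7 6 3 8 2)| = 8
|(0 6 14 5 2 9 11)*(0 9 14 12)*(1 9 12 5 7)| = |(0 6 5 2 14 7 1 9 11 12)| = 10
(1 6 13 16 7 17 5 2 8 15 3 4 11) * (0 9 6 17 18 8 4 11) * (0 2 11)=(0 9 6 13 16 7 18 8 15 3)(1 17 5 11)(2 4)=[9, 17, 4, 0, 2, 11, 13, 18, 15, 6, 10, 1, 12, 16, 14, 3, 7, 5, 8]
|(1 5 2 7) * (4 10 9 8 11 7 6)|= 10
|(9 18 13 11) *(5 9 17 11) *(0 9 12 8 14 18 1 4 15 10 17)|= |(0 9 1 4 15 10 17 11)(5 12 8 14 18 13)|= 24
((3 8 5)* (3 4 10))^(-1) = ((3 8 5 4 10))^(-1) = (3 10 4 5 8)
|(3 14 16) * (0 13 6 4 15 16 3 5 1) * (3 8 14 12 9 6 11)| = |(0 13 11 3 12 9 6 4 15 16 5 1)(8 14)| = 12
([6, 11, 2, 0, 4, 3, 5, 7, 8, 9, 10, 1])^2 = [5, 1, 2, 6, 4, 0, 3, 7, 8, 9, 10, 11]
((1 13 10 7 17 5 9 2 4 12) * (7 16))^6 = ((1 13 10 16 7 17 5 9 2 4 12))^6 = (1 5 13 9 10 2 16 4 7 12 17)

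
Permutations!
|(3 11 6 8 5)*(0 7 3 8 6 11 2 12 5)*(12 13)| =8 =|(0 7 3 2 13 12 5 8)|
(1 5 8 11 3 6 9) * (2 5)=[0, 2, 5, 6, 4, 8, 9, 7, 11, 1, 10, 3]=(1 2 5 8 11 3 6 9)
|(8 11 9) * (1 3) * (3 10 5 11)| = |(1 10 5 11 9 8 3)| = 7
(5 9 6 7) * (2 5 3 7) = (2 5 9 6)(3 7) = [0, 1, 5, 7, 4, 9, 2, 3, 8, 6]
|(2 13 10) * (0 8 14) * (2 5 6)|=|(0 8 14)(2 13 10 5 6)|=15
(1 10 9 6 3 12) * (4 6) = (1 10 9 4 6 3 12) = [0, 10, 2, 12, 6, 5, 3, 7, 8, 4, 9, 11, 1]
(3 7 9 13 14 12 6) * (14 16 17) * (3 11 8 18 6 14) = [0, 1, 2, 7, 4, 5, 11, 9, 18, 13, 10, 8, 14, 16, 12, 15, 17, 3, 6] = (3 7 9 13 16 17)(6 11 8 18)(12 14)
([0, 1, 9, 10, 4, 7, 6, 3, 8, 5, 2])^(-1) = [0, 1, 10, 7, 4, 9, 6, 5, 8, 2, 3]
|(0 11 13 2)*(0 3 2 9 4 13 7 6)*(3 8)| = |(0 11 7 6)(2 8 3)(4 13 9)| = 12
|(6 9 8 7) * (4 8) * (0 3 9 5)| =8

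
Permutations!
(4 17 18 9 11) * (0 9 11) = [9, 1, 2, 3, 17, 5, 6, 7, 8, 0, 10, 4, 12, 13, 14, 15, 16, 18, 11] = (0 9)(4 17 18 11)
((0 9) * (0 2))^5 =((0 9 2))^5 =(0 2 9)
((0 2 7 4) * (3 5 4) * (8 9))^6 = ((0 2 7 3 5 4)(8 9))^6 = (9)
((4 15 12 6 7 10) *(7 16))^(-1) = (4 10 7 16 6 12 15) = ((4 15 12 6 16 7 10))^(-1)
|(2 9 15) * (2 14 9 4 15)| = 5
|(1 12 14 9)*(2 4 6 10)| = |(1 12 14 9)(2 4 6 10)| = 4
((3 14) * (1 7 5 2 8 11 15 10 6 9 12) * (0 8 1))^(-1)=(0 12 9 6 10 15 11 8)(1 2 5 7)(3 14)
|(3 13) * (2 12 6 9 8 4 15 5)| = |(2 12 6 9 8 4 15 5)(3 13)| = 8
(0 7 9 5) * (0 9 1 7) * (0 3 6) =[3, 7, 2, 6, 4, 9, 0, 1, 8, 5] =(0 3 6)(1 7)(5 9)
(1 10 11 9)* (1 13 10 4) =(1 4)(9 13 10 11) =[0, 4, 2, 3, 1, 5, 6, 7, 8, 13, 11, 9, 12, 10]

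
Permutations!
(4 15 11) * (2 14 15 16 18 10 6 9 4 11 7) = (2 14 15 7)(4 16 18 10 6 9) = [0, 1, 14, 3, 16, 5, 9, 2, 8, 4, 6, 11, 12, 13, 15, 7, 18, 17, 10]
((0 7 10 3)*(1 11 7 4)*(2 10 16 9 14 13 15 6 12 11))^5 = ((0 4 1 2 10 3)(6 12 11 7 16 9 14 13 15))^5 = (0 3 10 2 1 4)(6 9 12 14 11 13 7 15 16)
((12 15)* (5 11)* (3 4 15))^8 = (15)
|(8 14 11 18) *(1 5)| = |(1 5)(8 14 11 18)| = 4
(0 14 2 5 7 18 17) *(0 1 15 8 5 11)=[14, 15, 11, 3, 4, 7, 6, 18, 5, 9, 10, 0, 12, 13, 2, 8, 16, 1, 17]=(0 14 2 11)(1 15 8 5 7 18 17)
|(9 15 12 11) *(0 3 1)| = |(0 3 1)(9 15 12 11)| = 12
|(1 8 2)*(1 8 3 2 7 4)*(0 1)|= 7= |(0 1 3 2 8 7 4)|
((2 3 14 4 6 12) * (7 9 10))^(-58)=(2 14 6)(3 4 12)(7 10 9)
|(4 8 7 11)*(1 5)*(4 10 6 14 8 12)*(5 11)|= |(1 11 10 6 14 8 7 5)(4 12)|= 8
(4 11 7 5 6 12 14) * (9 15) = [0, 1, 2, 3, 11, 6, 12, 5, 8, 15, 10, 7, 14, 13, 4, 9] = (4 11 7 5 6 12 14)(9 15)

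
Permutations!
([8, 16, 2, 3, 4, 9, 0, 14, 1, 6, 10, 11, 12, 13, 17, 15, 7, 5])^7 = (0 5 7 8 9 14 1 6 17 16)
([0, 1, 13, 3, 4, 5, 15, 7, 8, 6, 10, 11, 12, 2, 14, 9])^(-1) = (2 13)(6 9 15)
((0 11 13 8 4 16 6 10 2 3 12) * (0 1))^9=((0 11 13 8 4 16 6 10 2 3 12 1))^9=(0 3 6 8)(1 2 16 13)(4 11 12 10)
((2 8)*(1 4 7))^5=((1 4 7)(2 8))^5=(1 7 4)(2 8)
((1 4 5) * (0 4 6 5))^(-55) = ((0 4)(1 6 5))^(-55) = (0 4)(1 5 6)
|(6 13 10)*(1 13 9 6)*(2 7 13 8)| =|(1 8 2 7 13 10)(6 9)| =6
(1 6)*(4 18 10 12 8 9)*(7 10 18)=(18)(1 6)(4 7 10 12 8 9)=[0, 6, 2, 3, 7, 5, 1, 10, 9, 4, 12, 11, 8, 13, 14, 15, 16, 17, 18]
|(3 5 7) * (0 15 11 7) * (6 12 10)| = 6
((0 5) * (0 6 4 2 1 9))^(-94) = (0 2 5 1 6 9 4)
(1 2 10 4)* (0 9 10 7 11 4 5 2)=[9, 0, 7, 3, 1, 2, 6, 11, 8, 10, 5, 4]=(0 9 10 5 2 7 11 4 1)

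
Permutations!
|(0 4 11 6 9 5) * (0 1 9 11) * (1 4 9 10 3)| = 12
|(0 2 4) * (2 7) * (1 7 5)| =6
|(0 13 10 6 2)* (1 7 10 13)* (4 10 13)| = 8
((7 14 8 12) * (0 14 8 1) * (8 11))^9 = ((0 14 1)(7 11 8 12))^9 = (14)(7 11 8 12)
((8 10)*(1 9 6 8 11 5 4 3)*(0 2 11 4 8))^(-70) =(0 3 5 6 4 11 9 10 2 1 8)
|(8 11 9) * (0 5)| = 6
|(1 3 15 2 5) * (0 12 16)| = 15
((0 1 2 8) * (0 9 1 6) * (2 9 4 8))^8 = (9)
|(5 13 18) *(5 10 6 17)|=6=|(5 13 18 10 6 17)|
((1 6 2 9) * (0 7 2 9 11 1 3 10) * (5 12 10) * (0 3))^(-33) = (0 2 1 9 7 11 6)(3 10 12 5)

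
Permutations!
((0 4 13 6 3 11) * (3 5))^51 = (0 13 5 11 4 6 3)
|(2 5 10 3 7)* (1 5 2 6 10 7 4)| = 7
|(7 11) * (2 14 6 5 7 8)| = |(2 14 6 5 7 11 8)| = 7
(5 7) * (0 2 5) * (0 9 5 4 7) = (0 2 4 7 9 5) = [2, 1, 4, 3, 7, 0, 6, 9, 8, 5]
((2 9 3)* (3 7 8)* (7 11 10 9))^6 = ((2 7 8 3)(9 11 10))^6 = (11)(2 8)(3 7)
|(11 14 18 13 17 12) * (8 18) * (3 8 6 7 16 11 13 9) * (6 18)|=9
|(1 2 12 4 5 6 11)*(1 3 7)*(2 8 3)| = 12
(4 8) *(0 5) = (0 5)(4 8) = [5, 1, 2, 3, 8, 0, 6, 7, 4]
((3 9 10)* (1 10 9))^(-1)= (1 3 10)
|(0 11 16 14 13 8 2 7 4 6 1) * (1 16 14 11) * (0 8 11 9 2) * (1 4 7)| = |(0 4 6 16 9 2 1 8)(11 14 13)| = 24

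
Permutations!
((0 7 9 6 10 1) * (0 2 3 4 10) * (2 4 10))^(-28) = (1 2 10 4 3)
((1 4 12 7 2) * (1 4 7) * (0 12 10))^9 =((0 12 1 7 2 4 10))^9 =(0 1 2 10 12 7 4)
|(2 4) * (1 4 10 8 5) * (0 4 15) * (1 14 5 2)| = 12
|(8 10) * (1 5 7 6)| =4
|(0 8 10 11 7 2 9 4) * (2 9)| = |(0 8 10 11 7 9 4)| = 7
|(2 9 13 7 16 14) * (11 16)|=7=|(2 9 13 7 11 16 14)|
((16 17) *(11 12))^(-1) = ((11 12)(16 17))^(-1) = (11 12)(16 17)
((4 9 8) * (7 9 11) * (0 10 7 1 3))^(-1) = (0 3 1 11 4 8 9 7 10) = ((0 10 7 9 8 4 11 1 3))^(-1)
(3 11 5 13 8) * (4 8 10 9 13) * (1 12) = (1 12)(3 11 5 4 8)(9 13 10) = [0, 12, 2, 11, 8, 4, 6, 7, 3, 13, 9, 5, 1, 10]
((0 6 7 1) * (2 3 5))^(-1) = (0 1 7 6)(2 5 3)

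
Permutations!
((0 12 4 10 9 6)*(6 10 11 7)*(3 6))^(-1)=((0 12 4 11 7 3 6)(9 10))^(-1)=(0 6 3 7 11 4 12)(9 10)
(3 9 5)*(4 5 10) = (3 9 10 4 5) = [0, 1, 2, 9, 5, 3, 6, 7, 8, 10, 4]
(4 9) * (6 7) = (4 9)(6 7) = [0, 1, 2, 3, 9, 5, 7, 6, 8, 4]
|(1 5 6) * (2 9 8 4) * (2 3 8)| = 6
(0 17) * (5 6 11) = (0 17)(5 6 11) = [17, 1, 2, 3, 4, 6, 11, 7, 8, 9, 10, 5, 12, 13, 14, 15, 16, 0]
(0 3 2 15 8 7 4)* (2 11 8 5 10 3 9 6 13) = (0 9 6 13 2 15 5 10 3 11 8 7 4) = [9, 1, 15, 11, 0, 10, 13, 4, 7, 6, 3, 8, 12, 2, 14, 5]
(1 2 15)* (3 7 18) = (1 2 15)(3 7 18) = [0, 2, 15, 7, 4, 5, 6, 18, 8, 9, 10, 11, 12, 13, 14, 1, 16, 17, 3]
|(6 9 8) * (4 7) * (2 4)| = 3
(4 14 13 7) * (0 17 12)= (0 17 12)(4 14 13 7)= [17, 1, 2, 3, 14, 5, 6, 4, 8, 9, 10, 11, 0, 7, 13, 15, 16, 12]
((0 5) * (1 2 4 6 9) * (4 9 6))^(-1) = (0 5)(1 9 2)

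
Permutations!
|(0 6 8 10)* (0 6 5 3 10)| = |(0 5 3 10 6 8)| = 6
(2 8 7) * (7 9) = (2 8 9 7) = [0, 1, 8, 3, 4, 5, 6, 2, 9, 7]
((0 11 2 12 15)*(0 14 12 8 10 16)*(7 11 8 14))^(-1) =((0 8 10 16)(2 14 12 15 7 11))^(-1) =(0 16 10 8)(2 11 7 15 12 14)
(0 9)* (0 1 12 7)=[9, 12, 2, 3, 4, 5, 6, 0, 8, 1, 10, 11, 7]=(0 9 1 12 7)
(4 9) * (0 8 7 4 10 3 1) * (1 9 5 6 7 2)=(0 8 2 1)(3 9 10)(4 5 6 7)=[8, 0, 1, 9, 5, 6, 7, 4, 2, 10, 3]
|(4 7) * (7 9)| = |(4 9 7)| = 3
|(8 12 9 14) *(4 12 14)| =6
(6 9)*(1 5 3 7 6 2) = (1 5 3 7 6 9 2) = [0, 5, 1, 7, 4, 3, 9, 6, 8, 2]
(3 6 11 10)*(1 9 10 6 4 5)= (1 9 10 3 4 5)(6 11)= [0, 9, 2, 4, 5, 1, 11, 7, 8, 10, 3, 6]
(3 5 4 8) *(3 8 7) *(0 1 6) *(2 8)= [1, 6, 8, 5, 7, 4, 0, 3, 2]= (0 1 6)(2 8)(3 5 4 7)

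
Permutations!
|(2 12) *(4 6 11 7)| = |(2 12)(4 6 11 7)| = 4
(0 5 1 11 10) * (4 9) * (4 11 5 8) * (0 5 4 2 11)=(0 8 2 11 10 5 1 4 9)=[8, 4, 11, 3, 9, 1, 6, 7, 2, 0, 5, 10]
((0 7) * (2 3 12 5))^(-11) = (0 7)(2 3 12 5)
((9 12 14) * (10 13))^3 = ((9 12 14)(10 13))^3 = (14)(10 13)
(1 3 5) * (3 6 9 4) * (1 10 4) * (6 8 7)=(1 8 7 6 9)(3 5 10 4)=[0, 8, 2, 5, 3, 10, 9, 6, 7, 1, 4]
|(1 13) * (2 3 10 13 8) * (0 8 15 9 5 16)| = |(0 8 2 3 10 13 1 15 9 5 16)| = 11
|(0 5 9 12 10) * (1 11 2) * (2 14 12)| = 9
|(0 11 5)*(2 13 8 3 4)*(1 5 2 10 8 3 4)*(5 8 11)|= 8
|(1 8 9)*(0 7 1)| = 5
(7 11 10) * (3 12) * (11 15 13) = (3 12)(7 15 13 11 10) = [0, 1, 2, 12, 4, 5, 6, 15, 8, 9, 7, 10, 3, 11, 14, 13]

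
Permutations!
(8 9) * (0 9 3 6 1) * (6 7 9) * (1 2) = (0 6 2 1)(3 7 9 8) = [6, 0, 1, 7, 4, 5, 2, 9, 3, 8]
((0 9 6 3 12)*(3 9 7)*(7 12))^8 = (12)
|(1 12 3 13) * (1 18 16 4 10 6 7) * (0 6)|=|(0 6 7 1 12 3 13 18 16 4 10)|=11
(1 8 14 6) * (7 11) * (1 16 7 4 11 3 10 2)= (1 8 14 6 16 7 3 10 2)(4 11)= [0, 8, 1, 10, 11, 5, 16, 3, 14, 9, 2, 4, 12, 13, 6, 15, 7]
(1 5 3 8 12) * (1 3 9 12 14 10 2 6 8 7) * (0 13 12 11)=[13, 5, 6, 7, 4, 9, 8, 1, 14, 11, 2, 0, 3, 12, 10]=(0 13 12 3 7 1 5 9 11)(2 6 8 14 10)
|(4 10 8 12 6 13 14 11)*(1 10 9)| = 10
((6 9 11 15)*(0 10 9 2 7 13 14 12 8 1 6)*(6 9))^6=((0 10 6 2 7 13 14 12 8 1 9 11 15))^6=(0 14 15 13 11 7 9 2 1 6 8 10 12)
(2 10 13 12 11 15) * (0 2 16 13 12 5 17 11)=(0 2 10 12)(5 17 11 15 16 13)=[2, 1, 10, 3, 4, 17, 6, 7, 8, 9, 12, 15, 0, 5, 14, 16, 13, 11]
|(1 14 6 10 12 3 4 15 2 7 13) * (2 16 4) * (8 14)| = 30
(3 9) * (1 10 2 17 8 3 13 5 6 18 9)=(1 10 2 17 8 3)(5 6 18 9 13)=[0, 10, 17, 1, 4, 6, 18, 7, 3, 13, 2, 11, 12, 5, 14, 15, 16, 8, 9]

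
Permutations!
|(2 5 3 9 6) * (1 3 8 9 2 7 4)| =9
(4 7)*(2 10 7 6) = (2 10 7 4 6) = [0, 1, 10, 3, 6, 5, 2, 4, 8, 9, 7]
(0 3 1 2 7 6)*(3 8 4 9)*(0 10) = (0 8 4 9 3 1 2 7 6 10) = [8, 2, 7, 1, 9, 5, 10, 6, 4, 3, 0]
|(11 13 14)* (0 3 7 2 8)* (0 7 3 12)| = 6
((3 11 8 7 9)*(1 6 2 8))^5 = (1 9 2 11 7 6 3 8)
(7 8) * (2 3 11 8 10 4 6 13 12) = [0, 1, 3, 11, 6, 5, 13, 10, 7, 9, 4, 8, 2, 12] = (2 3 11 8 7 10 4 6 13 12)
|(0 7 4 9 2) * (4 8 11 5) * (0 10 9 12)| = |(0 7 8 11 5 4 12)(2 10 9)| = 21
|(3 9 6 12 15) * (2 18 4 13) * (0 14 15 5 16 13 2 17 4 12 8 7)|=|(0 14 15 3 9 6 8 7)(2 18 12 5 16 13 17 4)|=8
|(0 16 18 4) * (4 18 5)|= |(18)(0 16 5 4)|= 4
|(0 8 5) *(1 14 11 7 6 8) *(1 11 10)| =|(0 11 7 6 8 5)(1 14 10)| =6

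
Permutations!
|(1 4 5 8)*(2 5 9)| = 6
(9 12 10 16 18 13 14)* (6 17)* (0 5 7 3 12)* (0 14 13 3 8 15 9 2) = (0 5 7 8 15 9 14 2)(3 12 10 16 18)(6 17) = [5, 1, 0, 12, 4, 7, 17, 8, 15, 14, 16, 11, 10, 13, 2, 9, 18, 6, 3]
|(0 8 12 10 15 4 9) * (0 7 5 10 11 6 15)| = 11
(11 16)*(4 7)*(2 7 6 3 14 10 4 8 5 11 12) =[0, 1, 7, 14, 6, 11, 3, 8, 5, 9, 4, 16, 2, 13, 10, 15, 12] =(2 7 8 5 11 16 12)(3 14 10 4 6)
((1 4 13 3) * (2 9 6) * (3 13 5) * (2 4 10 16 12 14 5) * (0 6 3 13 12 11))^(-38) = (0 4 9 1 16)(2 3 10 11 6)(5 12)(13 14)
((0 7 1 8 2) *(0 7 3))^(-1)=((0 3)(1 8 2 7))^(-1)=(0 3)(1 7 2 8)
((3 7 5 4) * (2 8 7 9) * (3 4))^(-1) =(2 9 3 5 7 8)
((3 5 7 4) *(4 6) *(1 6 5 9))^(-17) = ((1 6 4 3 9)(5 7))^(-17) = (1 3 6 9 4)(5 7)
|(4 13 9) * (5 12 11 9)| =6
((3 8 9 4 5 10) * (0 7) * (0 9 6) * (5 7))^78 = (10)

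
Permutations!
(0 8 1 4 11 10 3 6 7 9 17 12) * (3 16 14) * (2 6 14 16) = (0 8 1 4 11 10 2 6 7 9 17 12)(3 14) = [8, 4, 6, 14, 11, 5, 7, 9, 1, 17, 2, 10, 0, 13, 3, 15, 16, 12]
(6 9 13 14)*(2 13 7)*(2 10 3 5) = (2 13 14 6 9 7 10 3 5) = [0, 1, 13, 5, 4, 2, 9, 10, 8, 7, 3, 11, 12, 14, 6]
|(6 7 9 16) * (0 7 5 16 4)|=|(0 7 9 4)(5 16 6)|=12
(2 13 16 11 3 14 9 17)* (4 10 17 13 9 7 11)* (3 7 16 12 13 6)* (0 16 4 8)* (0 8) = (0 16)(2 9 6 3 14 4 10 17)(7 11)(12 13) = [16, 1, 9, 14, 10, 5, 3, 11, 8, 6, 17, 7, 13, 12, 4, 15, 0, 2]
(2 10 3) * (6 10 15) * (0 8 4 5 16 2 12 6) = (0 8 4 5 16 2 15)(3 12 6 10) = [8, 1, 15, 12, 5, 16, 10, 7, 4, 9, 3, 11, 6, 13, 14, 0, 2]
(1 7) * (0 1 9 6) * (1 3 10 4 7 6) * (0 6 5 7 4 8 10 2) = (0 3 2)(1 5 7 9)(8 10) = [3, 5, 0, 2, 4, 7, 6, 9, 10, 1, 8]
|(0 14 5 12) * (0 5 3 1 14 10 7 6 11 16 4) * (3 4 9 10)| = 30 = |(0 3 1 14 4)(5 12)(6 11 16 9 10 7)|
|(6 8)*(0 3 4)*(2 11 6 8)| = 3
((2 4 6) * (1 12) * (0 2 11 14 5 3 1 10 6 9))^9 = (0 2 4 9)(1 12 10 6 11 14 5 3)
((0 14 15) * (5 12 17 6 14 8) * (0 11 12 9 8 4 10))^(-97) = ((0 4 10)(5 9 8)(6 14 15 11 12 17))^(-97) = (0 10 4)(5 8 9)(6 17 12 11 15 14)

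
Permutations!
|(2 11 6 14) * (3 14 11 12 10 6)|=|(2 12 10 6 11 3 14)|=7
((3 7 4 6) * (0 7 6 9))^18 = ((0 7 4 9)(3 6))^18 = (0 4)(7 9)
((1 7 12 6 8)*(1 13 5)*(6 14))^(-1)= ((1 7 12 14 6 8 13 5))^(-1)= (1 5 13 8 6 14 12 7)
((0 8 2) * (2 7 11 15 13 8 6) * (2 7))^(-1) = (0 2 8 13 15 11 7 6)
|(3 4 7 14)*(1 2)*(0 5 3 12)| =14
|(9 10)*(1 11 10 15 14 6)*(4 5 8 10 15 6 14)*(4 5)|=8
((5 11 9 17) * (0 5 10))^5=((0 5 11 9 17 10))^5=(0 10 17 9 11 5)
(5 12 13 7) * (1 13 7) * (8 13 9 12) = (1 9 12 7 5 8 13) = [0, 9, 2, 3, 4, 8, 6, 5, 13, 12, 10, 11, 7, 1]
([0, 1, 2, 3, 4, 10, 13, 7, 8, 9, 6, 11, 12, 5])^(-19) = [0, 1, 2, 3, 4, 10, 13, 7, 8, 9, 6, 11, 12, 5]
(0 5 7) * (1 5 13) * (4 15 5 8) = (0 13 1 8 4 15 5 7) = [13, 8, 2, 3, 15, 7, 6, 0, 4, 9, 10, 11, 12, 1, 14, 5]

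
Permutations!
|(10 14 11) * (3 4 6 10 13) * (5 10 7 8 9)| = 11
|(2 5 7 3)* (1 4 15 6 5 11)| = |(1 4 15 6 5 7 3 2 11)| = 9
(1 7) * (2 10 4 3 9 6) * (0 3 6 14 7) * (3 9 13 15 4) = (0 9 14 7 1)(2 10 3 13 15 4 6) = [9, 0, 10, 13, 6, 5, 2, 1, 8, 14, 3, 11, 12, 15, 7, 4]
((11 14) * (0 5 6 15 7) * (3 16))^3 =((0 5 6 15 7)(3 16)(11 14))^3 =(0 15 5 7 6)(3 16)(11 14)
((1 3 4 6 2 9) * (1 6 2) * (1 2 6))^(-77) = ((1 3 4 6 2 9))^(-77) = (1 3 4 6 2 9)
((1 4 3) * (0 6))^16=((0 6)(1 4 3))^16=(6)(1 4 3)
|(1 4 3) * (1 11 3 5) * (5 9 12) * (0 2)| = 10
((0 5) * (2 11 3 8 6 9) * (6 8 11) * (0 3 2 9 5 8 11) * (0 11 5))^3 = (0 3 6 5 2 8 11) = ((0 8 5 3 11 2 6))^3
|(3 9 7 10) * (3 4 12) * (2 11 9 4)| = 15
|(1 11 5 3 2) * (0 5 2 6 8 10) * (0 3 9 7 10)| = |(0 5 9 7 10 3 6 8)(1 11 2)| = 24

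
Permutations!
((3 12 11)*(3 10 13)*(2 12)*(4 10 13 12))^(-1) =((2 4 10 12 11 13 3))^(-1) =(2 3 13 11 12 10 4)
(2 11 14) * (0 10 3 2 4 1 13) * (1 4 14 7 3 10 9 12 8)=[9, 13, 11, 2, 4, 5, 6, 3, 1, 12, 10, 7, 8, 0, 14]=(14)(0 9 12 8 1 13)(2 11 7 3)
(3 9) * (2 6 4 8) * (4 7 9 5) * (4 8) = (2 6 7 9 3 5 8) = [0, 1, 6, 5, 4, 8, 7, 9, 2, 3]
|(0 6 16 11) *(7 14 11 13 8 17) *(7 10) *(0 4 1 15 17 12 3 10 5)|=|(0 6 16 13 8 12 3 10 7 14 11 4 1 15 17 5)|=16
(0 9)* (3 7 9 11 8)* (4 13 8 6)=(0 11 6 4 13 8 3 7 9)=[11, 1, 2, 7, 13, 5, 4, 9, 3, 0, 10, 6, 12, 8]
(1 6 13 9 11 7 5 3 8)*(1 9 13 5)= (13)(1 6 5 3 8 9 11 7)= [0, 6, 2, 8, 4, 3, 5, 1, 9, 11, 10, 7, 12, 13]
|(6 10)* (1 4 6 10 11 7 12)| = 6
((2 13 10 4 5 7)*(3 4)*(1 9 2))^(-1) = ((1 9 2 13 10 3 4 5 7))^(-1) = (1 7 5 4 3 10 13 2 9)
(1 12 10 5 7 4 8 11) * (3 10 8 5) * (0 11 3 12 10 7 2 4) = (0 11 1 10 12 8 3 7)(2 4 5) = [11, 10, 4, 7, 5, 2, 6, 0, 3, 9, 12, 1, 8]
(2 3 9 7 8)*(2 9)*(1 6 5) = (1 6 5)(2 3)(7 8 9) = [0, 6, 3, 2, 4, 1, 5, 8, 9, 7]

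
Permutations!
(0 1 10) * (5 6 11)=(0 1 10)(5 6 11)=[1, 10, 2, 3, 4, 6, 11, 7, 8, 9, 0, 5]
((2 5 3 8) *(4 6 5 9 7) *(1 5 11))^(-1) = ((1 5 3 8 2 9 7 4 6 11))^(-1) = (1 11 6 4 7 9 2 8 3 5)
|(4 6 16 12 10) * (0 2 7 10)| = 8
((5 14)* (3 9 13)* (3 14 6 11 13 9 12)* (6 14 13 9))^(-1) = (3 12)(5 14)(6 9 11)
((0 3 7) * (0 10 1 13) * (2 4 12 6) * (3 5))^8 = ((0 5 3 7 10 1 13)(2 4 12 6))^8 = (0 5 3 7 10 1 13)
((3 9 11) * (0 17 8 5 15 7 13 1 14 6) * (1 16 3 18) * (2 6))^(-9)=(0 16 2 7 1 5 11 17 3 6 13 14 15 18 8 9)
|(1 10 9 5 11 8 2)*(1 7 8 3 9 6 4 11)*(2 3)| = 11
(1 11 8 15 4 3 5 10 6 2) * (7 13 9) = [0, 11, 1, 5, 3, 10, 2, 13, 15, 7, 6, 8, 12, 9, 14, 4] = (1 11 8 15 4 3 5 10 6 2)(7 13 9)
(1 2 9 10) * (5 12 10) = (1 2 9 5 12 10) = [0, 2, 9, 3, 4, 12, 6, 7, 8, 5, 1, 11, 10]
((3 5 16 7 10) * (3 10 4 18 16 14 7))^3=((3 5 14 7 4 18 16))^3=(3 7 16 14 18 5 4)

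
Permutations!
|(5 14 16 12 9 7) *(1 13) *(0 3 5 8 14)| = 6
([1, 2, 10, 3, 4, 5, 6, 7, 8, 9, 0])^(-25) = [10, 0, 1, 3, 4, 5, 6, 7, 8, 9, 2]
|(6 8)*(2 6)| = 3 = |(2 6 8)|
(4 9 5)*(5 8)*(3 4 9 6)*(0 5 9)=(0 5)(3 4 6)(8 9)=[5, 1, 2, 4, 6, 0, 3, 7, 9, 8]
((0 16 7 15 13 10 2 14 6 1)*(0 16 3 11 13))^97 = (0 3 11 13 10 2 14 6 1 16 7 15)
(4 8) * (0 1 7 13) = (0 1 7 13)(4 8) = [1, 7, 2, 3, 8, 5, 6, 13, 4, 9, 10, 11, 12, 0]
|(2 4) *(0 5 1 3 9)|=|(0 5 1 3 9)(2 4)|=10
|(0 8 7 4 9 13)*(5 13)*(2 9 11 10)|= |(0 8 7 4 11 10 2 9 5 13)|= 10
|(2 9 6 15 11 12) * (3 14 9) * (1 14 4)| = 10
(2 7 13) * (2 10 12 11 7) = (7 13 10 12 11) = [0, 1, 2, 3, 4, 5, 6, 13, 8, 9, 12, 7, 11, 10]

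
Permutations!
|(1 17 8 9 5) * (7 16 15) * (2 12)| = 30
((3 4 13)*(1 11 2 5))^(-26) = ((1 11 2 5)(3 4 13))^(-26) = (1 2)(3 4 13)(5 11)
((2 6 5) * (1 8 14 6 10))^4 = (1 5 8 2 14 10 6) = ((1 8 14 6 5 2 10))^4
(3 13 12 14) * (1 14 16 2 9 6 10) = (1 14 3 13 12 16 2 9 6 10) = [0, 14, 9, 13, 4, 5, 10, 7, 8, 6, 1, 11, 16, 12, 3, 15, 2]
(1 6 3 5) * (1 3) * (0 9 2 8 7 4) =(0 9 2 8 7 4)(1 6)(3 5) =[9, 6, 8, 5, 0, 3, 1, 4, 7, 2]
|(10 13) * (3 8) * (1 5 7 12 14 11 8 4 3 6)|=8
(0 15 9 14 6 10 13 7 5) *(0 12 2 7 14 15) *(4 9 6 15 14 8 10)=(2 7 5 12)(4 9 14 15 6)(8 10 13)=[0, 1, 7, 3, 9, 12, 4, 5, 10, 14, 13, 11, 2, 8, 15, 6]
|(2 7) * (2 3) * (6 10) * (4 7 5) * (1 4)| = 6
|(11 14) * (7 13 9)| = |(7 13 9)(11 14)| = 6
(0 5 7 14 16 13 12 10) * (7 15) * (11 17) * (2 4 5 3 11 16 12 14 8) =(0 3 11 17 16 13 14 12 10)(2 4 5 15 7 8) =[3, 1, 4, 11, 5, 15, 6, 8, 2, 9, 0, 17, 10, 14, 12, 7, 13, 16]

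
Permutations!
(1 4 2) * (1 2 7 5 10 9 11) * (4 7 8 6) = (1 7 5 10 9 11)(4 8 6) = [0, 7, 2, 3, 8, 10, 4, 5, 6, 11, 9, 1]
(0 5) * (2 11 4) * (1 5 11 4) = (0 11 1 5)(2 4) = [11, 5, 4, 3, 2, 0, 6, 7, 8, 9, 10, 1]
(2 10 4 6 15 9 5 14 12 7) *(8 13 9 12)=(2 10 4 6 15 12 7)(5 14 8 13 9)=[0, 1, 10, 3, 6, 14, 15, 2, 13, 5, 4, 11, 7, 9, 8, 12]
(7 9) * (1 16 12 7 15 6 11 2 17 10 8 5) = (1 16 12 7 9 15 6 11 2 17 10 8 5) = [0, 16, 17, 3, 4, 1, 11, 9, 5, 15, 8, 2, 7, 13, 14, 6, 12, 10]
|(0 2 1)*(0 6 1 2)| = 2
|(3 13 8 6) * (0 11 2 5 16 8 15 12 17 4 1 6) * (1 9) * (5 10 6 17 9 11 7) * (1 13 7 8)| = 44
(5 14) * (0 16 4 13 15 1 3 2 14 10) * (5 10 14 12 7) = (0 16 4 13 15 1 3 2 12 7 5 14 10) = [16, 3, 12, 2, 13, 14, 6, 5, 8, 9, 0, 11, 7, 15, 10, 1, 4]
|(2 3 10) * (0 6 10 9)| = |(0 6 10 2 3 9)| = 6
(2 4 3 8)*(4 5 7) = (2 5 7 4 3 8) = [0, 1, 5, 8, 3, 7, 6, 4, 2]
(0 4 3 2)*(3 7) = [4, 1, 0, 2, 7, 5, 6, 3] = (0 4 7 3 2)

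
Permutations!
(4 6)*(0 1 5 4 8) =(0 1 5 4 6 8) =[1, 5, 2, 3, 6, 4, 8, 7, 0]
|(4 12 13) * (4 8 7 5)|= |(4 12 13 8 7 5)|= 6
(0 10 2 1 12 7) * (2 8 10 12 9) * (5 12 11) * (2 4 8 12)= [11, 9, 1, 3, 8, 2, 6, 0, 10, 4, 12, 5, 7]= (0 11 5 2 1 9 4 8 10 12 7)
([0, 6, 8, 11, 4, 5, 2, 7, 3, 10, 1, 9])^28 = (1 3)(2 9)(6 11)(8 10)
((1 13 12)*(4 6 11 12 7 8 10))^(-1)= (1 12 11 6 4 10 8 7 13)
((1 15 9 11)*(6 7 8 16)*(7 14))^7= (1 11 9 15)(6 7 16 14 8)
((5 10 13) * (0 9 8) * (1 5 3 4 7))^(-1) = (0 8 9)(1 7 4 3 13 10 5)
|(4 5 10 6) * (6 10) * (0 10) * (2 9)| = |(0 10)(2 9)(4 5 6)| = 6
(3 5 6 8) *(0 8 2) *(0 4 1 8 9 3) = [9, 8, 4, 5, 1, 6, 2, 7, 0, 3] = (0 9 3 5 6 2 4 1 8)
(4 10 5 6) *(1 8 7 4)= (1 8 7 4 10 5 6)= [0, 8, 2, 3, 10, 6, 1, 4, 7, 9, 5]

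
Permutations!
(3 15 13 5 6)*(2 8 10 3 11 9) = (2 8 10 3 15 13 5 6 11 9) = [0, 1, 8, 15, 4, 6, 11, 7, 10, 2, 3, 9, 12, 5, 14, 13]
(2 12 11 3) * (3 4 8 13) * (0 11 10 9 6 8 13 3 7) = [11, 1, 12, 2, 13, 5, 8, 0, 3, 6, 9, 4, 10, 7] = (0 11 4 13 7)(2 12 10 9 6 8 3)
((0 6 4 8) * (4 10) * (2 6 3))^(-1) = ((0 3 2 6 10 4 8))^(-1) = (0 8 4 10 6 2 3)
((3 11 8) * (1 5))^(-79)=((1 5)(3 11 8))^(-79)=(1 5)(3 8 11)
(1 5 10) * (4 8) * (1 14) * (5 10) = (1 10 14)(4 8) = [0, 10, 2, 3, 8, 5, 6, 7, 4, 9, 14, 11, 12, 13, 1]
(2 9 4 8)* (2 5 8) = [0, 1, 9, 3, 2, 8, 6, 7, 5, 4] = (2 9 4)(5 8)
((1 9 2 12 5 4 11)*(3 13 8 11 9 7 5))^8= ((1 7 5 4 9 2 12 3 13 8 11))^8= (1 13 2 5 11 3 9 7 8 12 4)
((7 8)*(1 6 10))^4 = (1 6 10)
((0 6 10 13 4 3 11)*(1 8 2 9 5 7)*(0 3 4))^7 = (0 13 10 6)(1 8 2 9 5 7)(3 11)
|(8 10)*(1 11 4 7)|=|(1 11 4 7)(8 10)|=4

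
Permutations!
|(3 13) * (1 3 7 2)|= |(1 3 13 7 2)|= 5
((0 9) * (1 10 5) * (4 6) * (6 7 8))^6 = ((0 9)(1 10 5)(4 7 8 6))^6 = (10)(4 8)(6 7)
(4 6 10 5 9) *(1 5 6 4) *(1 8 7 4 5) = (4 5 9 8 7)(6 10) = [0, 1, 2, 3, 5, 9, 10, 4, 7, 8, 6]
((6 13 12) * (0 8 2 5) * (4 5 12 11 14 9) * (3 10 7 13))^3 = (0 12 10 11 4 8 6 7 14 5 2 3 13 9)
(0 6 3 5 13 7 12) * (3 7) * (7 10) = (0 6 10 7 12)(3 5 13) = [6, 1, 2, 5, 4, 13, 10, 12, 8, 9, 7, 11, 0, 3]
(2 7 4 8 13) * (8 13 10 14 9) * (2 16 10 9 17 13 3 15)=(2 7 4 3 15)(8 9)(10 14 17 13 16)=[0, 1, 7, 15, 3, 5, 6, 4, 9, 8, 14, 11, 12, 16, 17, 2, 10, 13]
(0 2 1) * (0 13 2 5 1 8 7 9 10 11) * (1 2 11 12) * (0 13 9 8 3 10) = [5, 9, 3, 10, 4, 2, 6, 8, 7, 0, 12, 13, 1, 11] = (0 5 2 3 10 12 1 9)(7 8)(11 13)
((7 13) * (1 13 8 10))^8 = (1 8 13 10 7)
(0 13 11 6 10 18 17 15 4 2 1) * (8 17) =[13, 0, 1, 3, 2, 5, 10, 7, 17, 9, 18, 6, 12, 11, 14, 4, 16, 15, 8] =(0 13 11 6 10 18 8 17 15 4 2 1)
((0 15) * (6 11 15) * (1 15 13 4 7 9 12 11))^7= (0 15 1 6)(4 7 9 12 11 13)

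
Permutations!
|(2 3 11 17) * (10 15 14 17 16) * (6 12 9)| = 24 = |(2 3 11 16 10 15 14 17)(6 12 9)|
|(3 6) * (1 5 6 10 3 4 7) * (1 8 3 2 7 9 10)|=10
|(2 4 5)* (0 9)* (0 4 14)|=6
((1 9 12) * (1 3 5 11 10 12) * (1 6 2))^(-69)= ((1 9 6 2)(3 5 11 10 12))^(-69)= (1 2 6 9)(3 5 11 10 12)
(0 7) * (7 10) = (0 10 7) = [10, 1, 2, 3, 4, 5, 6, 0, 8, 9, 7]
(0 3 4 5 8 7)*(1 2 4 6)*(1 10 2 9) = [3, 9, 4, 6, 5, 8, 10, 0, 7, 1, 2] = (0 3 6 10 2 4 5 8 7)(1 9)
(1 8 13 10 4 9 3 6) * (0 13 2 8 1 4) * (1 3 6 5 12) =(0 13 10)(1 3 5 12)(2 8)(4 9 6) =[13, 3, 8, 5, 9, 12, 4, 7, 2, 6, 0, 11, 1, 10]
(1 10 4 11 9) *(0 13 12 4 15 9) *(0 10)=[13, 0, 2, 3, 11, 5, 6, 7, 8, 1, 15, 10, 4, 12, 14, 9]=(0 13 12 4 11 10 15 9 1)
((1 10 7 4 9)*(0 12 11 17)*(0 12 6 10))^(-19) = (0 10 4 1 6 7 9)(11 12 17)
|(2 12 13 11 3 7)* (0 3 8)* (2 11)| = |(0 3 7 11 8)(2 12 13)| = 15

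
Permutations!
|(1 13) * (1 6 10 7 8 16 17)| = 8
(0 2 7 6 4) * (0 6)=[2, 1, 7, 3, 6, 5, 4, 0]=(0 2 7)(4 6)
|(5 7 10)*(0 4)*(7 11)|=|(0 4)(5 11 7 10)|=4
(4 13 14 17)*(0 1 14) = (0 1 14 17 4 13) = [1, 14, 2, 3, 13, 5, 6, 7, 8, 9, 10, 11, 12, 0, 17, 15, 16, 4]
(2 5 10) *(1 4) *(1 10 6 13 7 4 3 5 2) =[0, 3, 2, 5, 10, 6, 13, 4, 8, 9, 1, 11, 12, 7] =(1 3 5 6 13 7 4 10)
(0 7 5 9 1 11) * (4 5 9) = (0 7 9 1 11)(4 5) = [7, 11, 2, 3, 5, 4, 6, 9, 8, 1, 10, 0]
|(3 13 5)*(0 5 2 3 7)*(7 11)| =|(0 5 11 7)(2 3 13)| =12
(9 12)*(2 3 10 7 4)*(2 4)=(2 3 10 7)(9 12)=[0, 1, 3, 10, 4, 5, 6, 2, 8, 12, 7, 11, 9]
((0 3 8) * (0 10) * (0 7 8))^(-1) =(0 3)(7 10 8)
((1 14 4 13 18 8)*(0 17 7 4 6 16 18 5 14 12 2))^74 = (0 13 16 12 7 14 8)(1 17 5 18 2 4 6)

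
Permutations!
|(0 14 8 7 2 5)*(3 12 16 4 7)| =10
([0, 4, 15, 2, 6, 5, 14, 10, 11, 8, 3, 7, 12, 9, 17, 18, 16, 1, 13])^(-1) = (1 17 14 6 4)(2 3 10 7 11 8 9 13 18 15)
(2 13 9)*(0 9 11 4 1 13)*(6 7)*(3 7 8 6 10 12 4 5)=(0 9 2)(1 13 11 5 3 7 10 12 4)(6 8)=[9, 13, 0, 7, 1, 3, 8, 10, 6, 2, 12, 5, 4, 11]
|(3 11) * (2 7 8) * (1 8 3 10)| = |(1 8 2 7 3 11 10)| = 7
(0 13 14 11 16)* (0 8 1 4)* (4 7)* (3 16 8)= [13, 7, 2, 16, 0, 5, 6, 4, 1, 9, 10, 8, 12, 14, 11, 15, 3]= (0 13 14 11 8 1 7 4)(3 16)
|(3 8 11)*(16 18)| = 6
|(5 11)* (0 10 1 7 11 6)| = |(0 10 1 7 11 5 6)| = 7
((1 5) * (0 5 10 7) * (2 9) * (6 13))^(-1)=((0 5 1 10 7)(2 9)(6 13))^(-1)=(0 7 10 1 5)(2 9)(6 13)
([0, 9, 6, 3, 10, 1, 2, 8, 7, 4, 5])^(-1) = [0, 5, 6, 3, 9, 10, 2, 8, 7, 1, 4]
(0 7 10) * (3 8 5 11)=[7, 1, 2, 8, 4, 11, 6, 10, 5, 9, 0, 3]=(0 7 10)(3 8 5 11)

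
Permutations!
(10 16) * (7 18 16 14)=(7 18 16 10 14)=[0, 1, 2, 3, 4, 5, 6, 18, 8, 9, 14, 11, 12, 13, 7, 15, 10, 17, 16]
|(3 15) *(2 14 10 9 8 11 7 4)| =8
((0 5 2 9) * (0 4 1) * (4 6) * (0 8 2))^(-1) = ((0 5)(1 8 2 9 6 4))^(-1) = (0 5)(1 4 6 9 2 8)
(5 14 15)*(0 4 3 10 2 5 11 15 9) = (0 4 3 10 2 5 14 9)(11 15) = [4, 1, 5, 10, 3, 14, 6, 7, 8, 0, 2, 15, 12, 13, 9, 11]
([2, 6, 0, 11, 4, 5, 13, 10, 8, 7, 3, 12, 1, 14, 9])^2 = (1 13 9 10 11)(3 12 6 14 7)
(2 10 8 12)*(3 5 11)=(2 10 8 12)(3 5 11)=[0, 1, 10, 5, 4, 11, 6, 7, 12, 9, 8, 3, 2]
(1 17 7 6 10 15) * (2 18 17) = (1 2 18 17 7 6 10 15) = [0, 2, 18, 3, 4, 5, 10, 6, 8, 9, 15, 11, 12, 13, 14, 1, 16, 7, 17]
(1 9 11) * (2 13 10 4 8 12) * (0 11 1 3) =(0 11 3)(1 9)(2 13 10 4 8 12) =[11, 9, 13, 0, 8, 5, 6, 7, 12, 1, 4, 3, 2, 10]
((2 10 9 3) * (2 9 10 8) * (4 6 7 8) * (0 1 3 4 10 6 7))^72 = ((0 1 3 9 4 7 8 2 10 6))^72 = (0 3 4 8 10)(1 9 7 2 6)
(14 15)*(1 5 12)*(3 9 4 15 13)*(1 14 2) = (1 5 12 14 13 3 9 4 15 2) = [0, 5, 1, 9, 15, 12, 6, 7, 8, 4, 10, 11, 14, 3, 13, 2]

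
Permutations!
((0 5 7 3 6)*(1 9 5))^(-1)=(0 6 3 7 5 9 1)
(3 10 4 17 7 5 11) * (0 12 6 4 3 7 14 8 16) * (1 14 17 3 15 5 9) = (17)(0 12 6 4 3 10 15 5 11 7 9 1 14 8 16) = [12, 14, 2, 10, 3, 11, 4, 9, 16, 1, 15, 7, 6, 13, 8, 5, 0, 17]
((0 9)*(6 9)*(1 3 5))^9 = (9)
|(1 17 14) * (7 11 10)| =3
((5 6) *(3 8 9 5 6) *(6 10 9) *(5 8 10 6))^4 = (3 5 8 9 10)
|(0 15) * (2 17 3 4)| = 4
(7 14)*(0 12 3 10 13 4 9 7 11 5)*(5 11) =(0 12 3 10 13 4 9 7 14 5) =[12, 1, 2, 10, 9, 0, 6, 14, 8, 7, 13, 11, 3, 4, 5]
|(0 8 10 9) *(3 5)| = 4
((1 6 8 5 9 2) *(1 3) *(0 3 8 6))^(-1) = (0 1 3)(2 9 5 8)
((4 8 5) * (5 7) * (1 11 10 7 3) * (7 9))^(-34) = (1 10 7 4 3 11 9 5 8)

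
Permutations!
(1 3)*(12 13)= (1 3)(12 13)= [0, 3, 2, 1, 4, 5, 6, 7, 8, 9, 10, 11, 13, 12]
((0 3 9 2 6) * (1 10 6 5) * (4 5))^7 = ((0 3 9 2 4 5 1 10 6))^7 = (0 10 5 2 3 6 1 4 9)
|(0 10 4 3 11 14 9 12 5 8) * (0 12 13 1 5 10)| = 11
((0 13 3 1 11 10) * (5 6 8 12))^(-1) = (0 10 11 1 3 13)(5 12 8 6)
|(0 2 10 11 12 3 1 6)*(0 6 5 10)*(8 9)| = |(0 2)(1 5 10 11 12 3)(8 9)| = 6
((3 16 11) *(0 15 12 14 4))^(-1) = (0 4 14 12 15)(3 11 16)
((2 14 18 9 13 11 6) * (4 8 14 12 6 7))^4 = ((2 12 6)(4 8 14 18 9 13 11 7))^4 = (2 12 6)(4 9)(7 18)(8 13)(11 14)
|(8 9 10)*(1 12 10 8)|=|(1 12 10)(8 9)|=6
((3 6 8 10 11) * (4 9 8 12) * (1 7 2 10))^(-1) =(1 8 9 4 12 6 3 11 10 2 7)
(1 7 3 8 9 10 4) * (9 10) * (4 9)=(1 7 3 8 10 9 4)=[0, 7, 2, 8, 1, 5, 6, 3, 10, 4, 9]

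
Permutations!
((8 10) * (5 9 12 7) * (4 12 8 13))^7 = (4 13 10 8 9 5 7 12)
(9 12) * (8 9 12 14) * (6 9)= (6 9 14 8)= [0, 1, 2, 3, 4, 5, 9, 7, 6, 14, 10, 11, 12, 13, 8]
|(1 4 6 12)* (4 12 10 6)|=2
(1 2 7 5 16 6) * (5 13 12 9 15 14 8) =[0, 2, 7, 3, 4, 16, 1, 13, 5, 15, 10, 11, 9, 12, 8, 14, 6] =(1 2 7 13 12 9 15 14 8 5 16 6)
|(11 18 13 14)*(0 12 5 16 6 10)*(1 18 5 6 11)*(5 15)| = 4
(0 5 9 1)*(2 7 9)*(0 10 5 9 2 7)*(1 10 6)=(0 9 10 5 7 2)(1 6)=[9, 6, 0, 3, 4, 7, 1, 2, 8, 10, 5]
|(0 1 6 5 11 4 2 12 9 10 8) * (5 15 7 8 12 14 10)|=|(0 1 6 15 7 8)(2 14 10 12 9 5 11 4)|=24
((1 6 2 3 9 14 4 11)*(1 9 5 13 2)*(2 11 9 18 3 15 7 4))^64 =(2 9 7)(3 18 11 13 5)(4 15 14)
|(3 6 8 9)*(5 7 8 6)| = 5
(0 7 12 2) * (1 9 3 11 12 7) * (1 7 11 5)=(0 7 11 12 2)(1 9 3 5)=[7, 9, 0, 5, 4, 1, 6, 11, 8, 3, 10, 12, 2]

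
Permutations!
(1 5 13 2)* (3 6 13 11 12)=[0, 5, 1, 6, 4, 11, 13, 7, 8, 9, 10, 12, 3, 2]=(1 5 11 12 3 6 13 2)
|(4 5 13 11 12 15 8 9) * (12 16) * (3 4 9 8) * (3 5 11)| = 8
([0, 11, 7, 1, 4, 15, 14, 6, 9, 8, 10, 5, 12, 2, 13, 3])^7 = [0, 5, 6, 11, 4, 3, 13, 14, 9, 8, 10, 15, 12, 7, 2, 1]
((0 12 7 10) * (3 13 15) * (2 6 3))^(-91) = ((0 12 7 10)(2 6 3 13 15))^(-91) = (0 12 7 10)(2 15 13 3 6)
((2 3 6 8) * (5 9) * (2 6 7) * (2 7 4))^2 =(9)(2 4 3)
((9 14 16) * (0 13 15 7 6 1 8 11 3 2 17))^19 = (0 3 1 15 17 11 6 13 2 8 7)(9 14 16)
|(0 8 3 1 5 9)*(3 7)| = 7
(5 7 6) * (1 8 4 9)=(1 8 4 9)(5 7 6)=[0, 8, 2, 3, 9, 7, 5, 6, 4, 1]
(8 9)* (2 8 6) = (2 8 9 6) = [0, 1, 8, 3, 4, 5, 2, 7, 9, 6]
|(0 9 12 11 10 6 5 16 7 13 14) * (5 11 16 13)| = 24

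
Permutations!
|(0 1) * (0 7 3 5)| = 5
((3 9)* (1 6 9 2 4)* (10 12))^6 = ((1 6 9 3 2 4)(10 12))^6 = (12)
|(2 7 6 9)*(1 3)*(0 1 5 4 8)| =|(0 1 3 5 4 8)(2 7 6 9)| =12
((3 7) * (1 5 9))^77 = (1 9 5)(3 7)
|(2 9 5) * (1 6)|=|(1 6)(2 9 5)|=6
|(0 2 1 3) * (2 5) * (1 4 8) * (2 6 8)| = |(0 5 6 8 1 3)(2 4)| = 6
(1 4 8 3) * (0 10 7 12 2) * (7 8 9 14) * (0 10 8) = [8, 4, 10, 1, 9, 5, 6, 12, 3, 14, 0, 11, 2, 13, 7] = (0 8 3 1 4 9 14 7 12 2 10)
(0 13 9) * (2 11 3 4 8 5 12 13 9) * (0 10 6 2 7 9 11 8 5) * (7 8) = (0 11 3 4 5 12 13 8)(2 7 9 10 6) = [11, 1, 7, 4, 5, 12, 2, 9, 0, 10, 6, 3, 13, 8]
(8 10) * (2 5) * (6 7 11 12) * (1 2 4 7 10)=(1 2 5 4 7 11 12 6 10 8)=[0, 2, 5, 3, 7, 4, 10, 11, 1, 9, 8, 12, 6]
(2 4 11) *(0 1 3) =(0 1 3)(2 4 11) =[1, 3, 4, 0, 11, 5, 6, 7, 8, 9, 10, 2]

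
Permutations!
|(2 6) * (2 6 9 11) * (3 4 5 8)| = 12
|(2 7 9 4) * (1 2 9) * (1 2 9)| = 6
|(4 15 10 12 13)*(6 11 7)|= 15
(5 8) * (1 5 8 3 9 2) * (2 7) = [0, 5, 1, 9, 4, 3, 6, 2, 8, 7] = (1 5 3 9 7 2)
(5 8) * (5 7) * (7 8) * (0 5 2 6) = (8)(0 5 7 2 6) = [5, 1, 6, 3, 4, 7, 0, 2, 8]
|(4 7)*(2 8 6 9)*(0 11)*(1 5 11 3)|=20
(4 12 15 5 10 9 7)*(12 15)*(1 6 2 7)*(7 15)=(1 6 2 15 5 10 9)(4 7)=[0, 6, 15, 3, 7, 10, 2, 4, 8, 1, 9, 11, 12, 13, 14, 5]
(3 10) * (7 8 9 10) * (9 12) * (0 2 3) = (0 2 3 7 8 12 9 10) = [2, 1, 3, 7, 4, 5, 6, 8, 12, 10, 0, 11, 9]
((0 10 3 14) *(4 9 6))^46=((0 10 3 14)(4 9 6))^46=(0 3)(4 9 6)(10 14)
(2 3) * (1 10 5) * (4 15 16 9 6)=(1 10 5)(2 3)(4 15 16 9 6)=[0, 10, 3, 2, 15, 1, 4, 7, 8, 6, 5, 11, 12, 13, 14, 16, 9]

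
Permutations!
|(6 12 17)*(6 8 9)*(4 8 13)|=7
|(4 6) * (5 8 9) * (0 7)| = 6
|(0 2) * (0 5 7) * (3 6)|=|(0 2 5 7)(3 6)|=4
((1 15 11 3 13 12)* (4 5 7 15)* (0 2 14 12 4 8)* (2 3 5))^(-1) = ((0 3 13 4 2 14 12 1 8)(5 7 15 11))^(-1) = (0 8 1 12 14 2 4 13 3)(5 11 15 7)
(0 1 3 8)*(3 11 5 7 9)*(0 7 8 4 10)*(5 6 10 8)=(0 1 11 6 10)(3 4 8 7 9)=[1, 11, 2, 4, 8, 5, 10, 9, 7, 3, 0, 6]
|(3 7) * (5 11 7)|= 4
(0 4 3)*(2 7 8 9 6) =(0 4 3)(2 7 8 9 6) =[4, 1, 7, 0, 3, 5, 2, 8, 9, 6]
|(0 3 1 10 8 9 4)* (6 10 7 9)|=6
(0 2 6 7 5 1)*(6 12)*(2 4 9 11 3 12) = (0 4 9 11 3 12 6 7 5 1) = [4, 0, 2, 12, 9, 1, 7, 5, 8, 11, 10, 3, 6]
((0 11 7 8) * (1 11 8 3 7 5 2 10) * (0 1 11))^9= (2 10 11 5)(3 7)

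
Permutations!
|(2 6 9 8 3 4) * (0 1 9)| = |(0 1 9 8 3 4 2 6)| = 8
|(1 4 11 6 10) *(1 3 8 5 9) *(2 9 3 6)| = |(1 4 11 2 9)(3 8 5)(6 10)| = 30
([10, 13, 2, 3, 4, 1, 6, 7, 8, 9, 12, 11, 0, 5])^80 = (0 12 10)(1 5 13)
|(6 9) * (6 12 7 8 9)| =|(7 8 9 12)| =4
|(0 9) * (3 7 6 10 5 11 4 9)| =9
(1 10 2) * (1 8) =(1 10 2 8) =[0, 10, 8, 3, 4, 5, 6, 7, 1, 9, 2]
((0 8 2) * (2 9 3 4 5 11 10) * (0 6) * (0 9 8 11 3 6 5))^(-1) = (0 4 3 5 2 10 11)(6 9)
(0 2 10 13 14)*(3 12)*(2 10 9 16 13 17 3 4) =(0 10 17 3 12 4 2 9 16 13 14) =[10, 1, 9, 12, 2, 5, 6, 7, 8, 16, 17, 11, 4, 14, 0, 15, 13, 3]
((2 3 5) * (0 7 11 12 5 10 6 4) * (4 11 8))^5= (0 7 8 4)(2 12 6 3 5 11 10)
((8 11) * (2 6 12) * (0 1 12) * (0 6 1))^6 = (12)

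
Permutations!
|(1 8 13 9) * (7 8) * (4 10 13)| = |(1 7 8 4 10 13 9)| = 7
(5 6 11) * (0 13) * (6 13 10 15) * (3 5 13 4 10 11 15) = (0 11 13)(3 5 4 10)(6 15) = [11, 1, 2, 5, 10, 4, 15, 7, 8, 9, 3, 13, 12, 0, 14, 6]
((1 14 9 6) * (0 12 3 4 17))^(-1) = (0 17 4 3 12)(1 6 9 14)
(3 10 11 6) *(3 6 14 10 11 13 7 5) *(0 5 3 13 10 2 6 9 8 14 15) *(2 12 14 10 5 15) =(0 15)(2 6 9 8 10 5 13 7 3 11)(12 14) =[15, 1, 6, 11, 4, 13, 9, 3, 10, 8, 5, 2, 14, 7, 12, 0]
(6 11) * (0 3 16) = (0 3 16)(6 11) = [3, 1, 2, 16, 4, 5, 11, 7, 8, 9, 10, 6, 12, 13, 14, 15, 0]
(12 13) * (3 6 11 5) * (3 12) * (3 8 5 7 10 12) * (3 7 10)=(3 6 11 10 12 13 8 5 7)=[0, 1, 2, 6, 4, 7, 11, 3, 5, 9, 12, 10, 13, 8]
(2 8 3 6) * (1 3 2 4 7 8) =(1 3 6 4 7 8 2) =[0, 3, 1, 6, 7, 5, 4, 8, 2]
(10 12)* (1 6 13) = (1 6 13)(10 12) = [0, 6, 2, 3, 4, 5, 13, 7, 8, 9, 12, 11, 10, 1]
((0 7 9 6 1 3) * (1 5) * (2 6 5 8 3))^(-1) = (0 3 8 6 2 1 5 9 7)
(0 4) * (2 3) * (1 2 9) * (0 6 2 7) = [4, 7, 3, 9, 6, 5, 2, 0, 8, 1] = (0 4 6 2 3 9 1 7)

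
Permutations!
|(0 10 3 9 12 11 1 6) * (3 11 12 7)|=15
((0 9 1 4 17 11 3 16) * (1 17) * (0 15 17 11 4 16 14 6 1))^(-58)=(0 15 6 11 4 16 14 9 17 1 3)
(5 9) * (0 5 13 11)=(0 5 9 13 11)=[5, 1, 2, 3, 4, 9, 6, 7, 8, 13, 10, 0, 12, 11]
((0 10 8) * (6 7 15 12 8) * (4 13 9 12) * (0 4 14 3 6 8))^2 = (0 8 13 12 10 4 9)(3 7 14 6 15)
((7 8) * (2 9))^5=((2 9)(7 8))^5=(2 9)(7 8)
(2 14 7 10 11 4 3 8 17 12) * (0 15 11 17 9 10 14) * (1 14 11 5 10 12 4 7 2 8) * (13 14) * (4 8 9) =[15, 13, 0, 1, 3, 10, 6, 11, 4, 12, 17, 7, 9, 14, 2, 5, 16, 8] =(0 15 5 10 17 8 4 3 1 13 14 2)(7 11)(9 12)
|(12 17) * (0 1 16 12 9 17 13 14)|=6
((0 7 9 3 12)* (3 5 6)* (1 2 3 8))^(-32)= (0 3 1 6 9)(2 8 5 7 12)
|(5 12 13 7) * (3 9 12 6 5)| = 10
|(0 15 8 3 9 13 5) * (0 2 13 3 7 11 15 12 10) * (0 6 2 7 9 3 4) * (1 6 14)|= |(0 12 10 14 1 6 2 13 5 7 11 15 8 9 4)|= 15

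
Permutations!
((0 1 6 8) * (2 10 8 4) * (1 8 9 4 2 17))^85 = (0 8)(1 6 2 10 9 4 17)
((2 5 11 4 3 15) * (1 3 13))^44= ((1 3 15 2 5 11 4 13))^44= (1 5)(2 13)(3 11)(4 15)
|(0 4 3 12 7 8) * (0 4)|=|(3 12 7 8 4)|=5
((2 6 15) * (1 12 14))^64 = ((1 12 14)(2 6 15))^64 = (1 12 14)(2 6 15)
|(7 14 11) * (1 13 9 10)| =12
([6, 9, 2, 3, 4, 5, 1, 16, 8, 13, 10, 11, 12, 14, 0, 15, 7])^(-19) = [14, 6, 2, 3, 4, 5, 0, 16, 8, 1, 10, 11, 12, 9, 13, 15, 7]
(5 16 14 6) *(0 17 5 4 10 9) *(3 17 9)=(0 9)(3 17 5 16 14 6 4 10)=[9, 1, 2, 17, 10, 16, 4, 7, 8, 0, 3, 11, 12, 13, 6, 15, 14, 5]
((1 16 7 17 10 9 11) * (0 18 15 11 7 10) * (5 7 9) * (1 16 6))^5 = ((0 18 15 11 16 10 5 7 17)(1 6))^5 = (0 10 18 5 15 7 11 17 16)(1 6)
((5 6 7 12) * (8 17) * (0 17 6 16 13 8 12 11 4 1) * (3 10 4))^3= (0 5 8 11 4 17 16 6 3 1 12 13 7 10)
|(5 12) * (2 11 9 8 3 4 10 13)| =|(2 11 9 8 3 4 10 13)(5 12)| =8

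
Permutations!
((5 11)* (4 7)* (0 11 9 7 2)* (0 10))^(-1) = ((0 11 5 9 7 4 2 10))^(-1) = (0 10 2 4 7 9 5 11)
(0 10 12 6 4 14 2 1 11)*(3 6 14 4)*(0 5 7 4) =(0 10 12 14 2 1 11 5 7 4)(3 6) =[10, 11, 1, 6, 0, 7, 3, 4, 8, 9, 12, 5, 14, 13, 2]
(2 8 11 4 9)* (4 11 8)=(11)(2 4 9)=[0, 1, 4, 3, 9, 5, 6, 7, 8, 2, 10, 11]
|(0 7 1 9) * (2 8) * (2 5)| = 12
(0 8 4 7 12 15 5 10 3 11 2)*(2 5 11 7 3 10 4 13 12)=(0 8 13 12 15 11 5 4 3 7 2)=[8, 1, 0, 7, 3, 4, 6, 2, 13, 9, 10, 5, 15, 12, 14, 11]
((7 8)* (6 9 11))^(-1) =((6 9 11)(7 8))^(-1) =(6 11 9)(7 8)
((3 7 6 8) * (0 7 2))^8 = (0 6 3)(2 7 8) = ((0 7 6 8 3 2))^8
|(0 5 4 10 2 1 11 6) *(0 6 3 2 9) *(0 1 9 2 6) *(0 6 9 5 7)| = 4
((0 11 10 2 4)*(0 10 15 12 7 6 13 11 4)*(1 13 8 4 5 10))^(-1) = (0 2 10 5)(1 4 8 6 7 12 15 11 13)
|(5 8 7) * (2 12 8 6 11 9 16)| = 9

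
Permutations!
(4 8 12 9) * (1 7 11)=(1 7 11)(4 8 12 9)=[0, 7, 2, 3, 8, 5, 6, 11, 12, 4, 10, 1, 9]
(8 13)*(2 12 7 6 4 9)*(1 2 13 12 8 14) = [0, 2, 8, 3, 9, 5, 4, 6, 12, 13, 10, 11, 7, 14, 1] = (1 2 8 12 7 6 4 9 13 14)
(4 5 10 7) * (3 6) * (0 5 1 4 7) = (0 5 10)(1 4)(3 6) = [5, 4, 2, 6, 1, 10, 3, 7, 8, 9, 0]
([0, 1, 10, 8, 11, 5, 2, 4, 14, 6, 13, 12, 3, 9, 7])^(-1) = (2 6 9 13 10)(3 12 11 4 7 14 8)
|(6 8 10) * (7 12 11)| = |(6 8 10)(7 12 11)| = 3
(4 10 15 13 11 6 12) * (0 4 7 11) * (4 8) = (0 8 4 10 15 13)(6 12 7 11) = [8, 1, 2, 3, 10, 5, 12, 11, 4, 9, 15, 6, 7, 0, 14, 13]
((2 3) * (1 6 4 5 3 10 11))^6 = ((1 6 4 5 3 2 10 11))^6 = (1 10 3 4)(2 5 6 11)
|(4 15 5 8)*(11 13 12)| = 12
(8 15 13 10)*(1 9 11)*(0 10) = (0 10 8 15 13)(1 9 11) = [10, 9, 2, 3, 4, 5, 6, 7, 15, 11, 8, 1, 12, 0, 14, 13]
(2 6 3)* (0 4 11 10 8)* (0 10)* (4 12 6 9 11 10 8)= (0 12 6 3 2 9 11)(4 10)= [12, 1, 9, 2, 10, 5, 3, 7, 8, 11, 4, 0, 6]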